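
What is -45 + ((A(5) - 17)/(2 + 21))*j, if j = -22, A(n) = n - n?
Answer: -661/23 ≈ -28.739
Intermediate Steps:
A(n) = 0
-45 + ((A(5) - 17)/(2 + 21))*j = -45 + ((0 - 17)/(2 + 21))*(-22) = -45 - 17/23*(-22) = -45 + 374/23 = -661/23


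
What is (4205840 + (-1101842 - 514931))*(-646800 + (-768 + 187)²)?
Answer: -800640490013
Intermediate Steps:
(4205840 + (-1101842 - 514931))*(-646800 + (-768 + 187)²) = (4205840 - 1616773)*(-646800 + (-581)²) = 2589067*(-646800 + 337561) = 2589067*(-309239) = -800640490013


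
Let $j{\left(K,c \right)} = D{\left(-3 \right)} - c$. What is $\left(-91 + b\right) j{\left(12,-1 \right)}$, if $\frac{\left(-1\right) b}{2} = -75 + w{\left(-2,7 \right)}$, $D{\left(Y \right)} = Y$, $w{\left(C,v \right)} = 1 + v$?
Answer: $-86$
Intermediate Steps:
$j{\left(K,c \right)} = -3 - c$
$b = 134$ ($b = - 2 \left(-75 + \left(1 + 7\right)\right) = - 2 \left(-75 + 8\right) = \left(-2\right) \left(-67\right) = 134$)
$\left(-91 + b\right) j{\left(12,-1 \right)} = \left(-91 + 134\right) \left(-3 - -1\right) = 43 \left(-3 + 1\right) = 43 \left(-2\right) = -86$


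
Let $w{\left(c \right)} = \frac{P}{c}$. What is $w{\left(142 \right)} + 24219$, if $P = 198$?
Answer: $\frac{1719648}{71} \approx 24220.0$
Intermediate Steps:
$w{\left(c \right)} = \frac{198}{c}$
$w{\left(142 \right)} + 24219 = \frac{198}{142} + 24219 = 198 \cdot \frac{1}{142} + 24219 = \frac{99}{71} + 24219 = \frac{1719648}{71}$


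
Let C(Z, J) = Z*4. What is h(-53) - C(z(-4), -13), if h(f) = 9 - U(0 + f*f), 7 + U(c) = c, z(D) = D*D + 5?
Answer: -2877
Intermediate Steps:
z(D) = 5 + D² (z(D) = D² + 5 = 5 + D²)
C(Z, J) = 4*Z
U(c) = -7 + c
h(f) = 16 - f² (h(f) = 9 - (-7 + (0 + f*f)) = 9 - (-7 + (0 + f²)) = 9 - (-7 + f²) = 9 + (7 - f²) = 16 - f²)
h(-53) - C(z(-4), -13) = (16 - 1*(-53)²) - 4*(5 + (-4)²) = (16 - 1*2809) - 4*(5 + 16) = (16 - 2809) - 4*21 = -2793 - 1*84 = -2793 - 84 = -2877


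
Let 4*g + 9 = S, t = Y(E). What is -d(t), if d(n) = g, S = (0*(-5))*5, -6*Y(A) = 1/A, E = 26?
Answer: 9/4 ≈ 2.2500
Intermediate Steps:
Y(A) = -1/(6*A)
S = 0 (S = 0*5 = 0)
t = -1/156 (t = -1/6/26 = -1/6*1/26 = -1/156 ≈ -0.0064103)
g = -9/4 (g = -9/4 + (1/4)*0 = -9/4 + 0 = -9/4 ≈ -2.2500)
d(n) = -9/4
-d(t) = -1*(-9/4) = 9/4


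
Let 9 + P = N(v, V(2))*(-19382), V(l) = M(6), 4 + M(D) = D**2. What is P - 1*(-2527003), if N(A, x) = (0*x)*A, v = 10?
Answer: 2526994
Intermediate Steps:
M(D) = -4 + D**2
V(l) = 32 (V(l) = -4 + 6**2 = -4 + 36 = 32)
N(A, x) = 0 (N(A, x) = 0*A = 0)
P = -9 (P = -9 + 0*(-19382) = -9 + 0 = -9)
P - 1*(-2527003) = -9 - 1*(-2527003) = -9 + 2527003 = 2526994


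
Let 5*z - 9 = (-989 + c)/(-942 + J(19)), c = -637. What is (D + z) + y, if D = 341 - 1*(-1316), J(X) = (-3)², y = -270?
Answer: 2160126/1555 ≈ 1389.1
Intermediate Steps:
J(X) = 9
z = 3341/1555 (z = 9/5 + ((-989 - 637)/(-942 + 9))/5 = 9/5 + (-1626/(-933))/5 = 9/5 + (-1626*(-1/933))/5 = 9/5 + (⅕)*(542/311) = 9/5 + 542/1555 = 3341/1555 ≈ 2.1486)
D = 1657 (D = 341 + 1316 = 1657)
(D + z) + y = (1657 + 3341/1555) - 270 = 2579976/1555 - 270 = 2160126/1555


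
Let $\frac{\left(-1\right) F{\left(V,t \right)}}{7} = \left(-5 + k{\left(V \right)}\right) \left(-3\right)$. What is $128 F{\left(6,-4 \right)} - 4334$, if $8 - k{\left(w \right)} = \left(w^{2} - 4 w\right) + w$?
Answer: $-44654$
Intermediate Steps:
$k{\left(w \right)} = 8 - w^{2} + 3 w$ ($k{\left(w \right)} = 8 - \left(\left(w^{2} - 4 w\right) + w\right) = 8 - \left(w^{2} - 3 w\right) = 8 - w^{2} + 3 w$)
$F{\left(V,t \right)} = 63 - 21 V^{2} + 63 V$ ($F{\left(V,t \right)} = - 7 \left(-5 + \left(8 - V^{2} + 3 V\right)\right) \left(-3\right) = - 7 \left(3 - V^{2} + 3 V\right) \left(-3\right) = - 7 \left(-9 - 9 V + 3 V^{2}\right) = 63 - 21 V^{2} + 63 V$)
$128 F{\left(6,-4 \right)} - 4334 = 128 \left(63 - 21 \cdot 6^{2} + 63 \cdot 6\right) - 4334 = 128 \left(63 - 756 + 378\right) - 4334 = 128 \left(-315\right) - 4334 = -40320 - 4334 = -44654$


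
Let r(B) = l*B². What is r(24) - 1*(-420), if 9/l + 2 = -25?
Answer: 228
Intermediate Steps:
l = -⅓ (l = 9/(-2 - 25) = 9/(-27) = 9*(-1/27) = -⅓ ≈ -0.33333)
r(B) = -B²/3
r(24) - 1*(-420) = -⅓*24² - 1*(-420) = -⅓*576 + 420 = -192 + 420 = 228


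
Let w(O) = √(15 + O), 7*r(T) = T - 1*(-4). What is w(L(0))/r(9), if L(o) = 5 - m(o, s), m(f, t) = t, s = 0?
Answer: 14*√5/13 ≈ 2.4081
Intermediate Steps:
r(T) = 4/7 + T/7 (r(T) = (T - 1*(-4))/7 = (T + 4)/7 = (4 + T)/7 = 4/7 + T/7)
L(o) = 5 (L(o) = 5 - 1*0 = 5 + 0 = 5)
w(L(0))/r(9) = √(15 + 5)/(4/7 + (⅐)*9) = √20/(4/7 + 9/7) = (2*√5)/(13/7) = (2*√5)*(7/13) = 14*√5/13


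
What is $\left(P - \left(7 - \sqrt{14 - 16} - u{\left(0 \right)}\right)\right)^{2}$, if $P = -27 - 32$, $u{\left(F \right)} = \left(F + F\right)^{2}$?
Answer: $\left(66 - i \sqrt{2}\right)^{2} \approx 4354.0 - 186.68 i$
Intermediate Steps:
$u{\left(F \right)} = 4 F^{2}$ ($u{\left(F \right)} = \left(2 F\right)^{2} = 4 F^{2}$)
$P = -59$
$\left(P - \left(7 - \sqrt{14 - 16} - u{\left(0 \right)}\right)\right)^{2} = \left(-59 - \left(7 + 0 - \sqrt{14 - 16}\right)\right)^{2} = \left(-59 + \left(\left(\sqrt{-2} - 7\right) + 4 \cdot 0\right)\right)^{2} = \left(-59 - \left(7 - i \sqrt{2}\right)\right)^{2} = \left(-66 + i \sqrt{2}\right)^{2}$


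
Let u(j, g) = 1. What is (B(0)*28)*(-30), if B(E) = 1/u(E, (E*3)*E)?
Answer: -840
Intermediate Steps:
B(E) = 1 (B(E) = 1/1 = 1)
(B(0)*28)*(-30) = (1*28)*(-30) = 28*(-30) = -840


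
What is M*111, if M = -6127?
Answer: -680097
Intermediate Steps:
M*111 = -6127*111 = -680097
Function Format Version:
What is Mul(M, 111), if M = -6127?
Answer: -680097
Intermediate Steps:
Mul(M, 111) = Mul(-6127, 111) = -680097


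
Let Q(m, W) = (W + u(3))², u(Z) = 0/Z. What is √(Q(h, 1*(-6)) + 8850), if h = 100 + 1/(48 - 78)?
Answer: √8886 ≈ 94.266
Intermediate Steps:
u(Z) = 0
h = 2999/30 (h = 100 + 1/(-30) = 100 - 1/30 = 2999/30 ≈ 99.967)
Q(m, W) = W² (Q(m, W) = (W + 0)² = W²)
√(Q(h, 1*(-6)) + 8850) = √((1*(-6))² + 8850) = √((-6)² + 8850) = √(36 + 8850) = √8886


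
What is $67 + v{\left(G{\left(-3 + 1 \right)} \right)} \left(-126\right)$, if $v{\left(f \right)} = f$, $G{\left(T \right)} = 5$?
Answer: $-563$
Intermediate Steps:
$67 + v{\left(G{\left(-3 + 1 \right)} \right)} \left(-126\right) = 67 + 5 \left(-126\right) = 67 - 630 = -563$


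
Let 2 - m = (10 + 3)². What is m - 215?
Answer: -382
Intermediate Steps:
m = -167 (m = 2 - (10 + 3)² = 2 - 1*13² = 2 - 1*169 = 2 - 169 = -167)
m - 215 = -167 - 215 = -382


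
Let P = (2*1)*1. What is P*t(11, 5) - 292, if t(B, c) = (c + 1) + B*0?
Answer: -280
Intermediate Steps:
t(B, c) = 1 + c (t(B, c) = (1 + c) + 0 = 1 + c)
P = 2 (P = 2*1 = 2)
P*t(11, 5) - 292 = 2*(1 + 5) - 292 = 2*6 - 292 = 12 - 292 = -280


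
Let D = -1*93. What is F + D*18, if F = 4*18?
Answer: -1602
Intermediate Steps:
D = -93
F = 72
F + D*18 = 72 - 93*18 = 72 - 1674 = -1602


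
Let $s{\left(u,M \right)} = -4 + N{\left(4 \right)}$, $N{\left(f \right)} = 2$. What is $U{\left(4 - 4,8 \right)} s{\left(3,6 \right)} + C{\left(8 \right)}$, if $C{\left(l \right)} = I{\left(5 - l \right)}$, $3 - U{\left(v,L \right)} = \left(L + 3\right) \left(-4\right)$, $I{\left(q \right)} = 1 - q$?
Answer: $-90$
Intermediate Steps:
$U{\left(v,L \right)} = 15 + 4 L$ ($U{\left(v,L \right)} = 3 - \left(L + 3\right) \left(-4\right) = 3 - \left(3 + L\right) \left(-4\right) = 3 - \left(-12 - 4 L\right) = 3 + \left(12 + 4 L\right) = 15 + 4 L$)
$C{\left(l \right)} = -4 + l$ ($C{\left(l \right)} = 1 - \left(5 - l\right) = 1 + \left(-5 + l\right) = -4 + l$)
$s{\left(u,M \right)} = -2$ ($s{\left(u,M \right)} = -4 + 2 = -2$)
$U{\left(4 - 4,8 \right)} s{\left(3,6 \right)} + C{\left(8 \right)} = \left(15 + 4 \cdot 8\right) \left(-2\right) + \left(-4 + 8\right) = \left(15 + 32\right) \left(-2\right) + 4 = 47 \left(-2\right) + 4 = -94 + 4 = -90$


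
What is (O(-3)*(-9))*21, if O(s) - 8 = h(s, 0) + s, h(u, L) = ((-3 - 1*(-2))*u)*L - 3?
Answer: -378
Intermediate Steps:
h(u, L) = -3 - L*u (h(u, L) = ((-3 + 2)*u)*L - 3 = (-u)*L - 3 = -L*u - 3 = -3 - L*u)
O(s) = 5 + s (O(s) = 8 + ((-3 - 1*0*s) + s) = 8 + ((-3 + 0) + s) = 8 + (-3 + s) = 5 + s)
(O(-3)*(-9))*21 = ((5 - 3)*(-9))*21 = (2*(-9))*21 = -18*21 = -378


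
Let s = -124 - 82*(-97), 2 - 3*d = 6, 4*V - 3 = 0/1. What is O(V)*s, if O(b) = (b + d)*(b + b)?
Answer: -27405/4 ≈ -6851.3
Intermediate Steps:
V = ¾ (V = ¾ + (0/1)/4 = ¾ + (0*1)/4 = ¾ + (¼)*0 = ¾ + 0 = ¾ ≈ 0.75000)
d = -4/3 (d = ⅔ - ⅓*6 = ⅔ - 2 = -4/3 ≈ -1.3333)
s = 7830 (s = -124 + 7954 = 7830)
O(b) = 2*b*(-4/3 + b) (O(b) = (b - 4/3)*(b + b) = (-4/3 + b)*(2*b) = 2*b*(-4/3 + b))
O(V)*s = ((⅔)*(¾)*(-4 + 3*(¾)))*7830 = ((⅔)*(¾)*(-4 + 9/4))*7830 = ((⅔)*(¾)*(-7/4))*7830 = -7/8*7830 = -27405/4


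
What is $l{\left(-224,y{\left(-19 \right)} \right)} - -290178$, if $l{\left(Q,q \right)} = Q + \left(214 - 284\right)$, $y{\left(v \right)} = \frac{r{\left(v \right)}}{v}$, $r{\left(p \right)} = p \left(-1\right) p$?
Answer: $289884$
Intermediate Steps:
$r{\left(p \right)} = - p^{2}$ ($r{\left(p \right)} = - p p = - p^{2}$)
$y{\left(v \right)} = - v$ ($y{\left(v \right)} = \frac{\left(-1\right) v^{2}}{v} = - v$)
$l{\left(Q,q \right)} = -70 + Q$ ($l{\left(Q,q \right)} = Q - 70 = -70 + Q$)
$l{\left(-224,y{\left(-19 \right)} \right)} - -290178 = \left(-70 - 224\right) - -290178 = -294 + 290178 = 289884$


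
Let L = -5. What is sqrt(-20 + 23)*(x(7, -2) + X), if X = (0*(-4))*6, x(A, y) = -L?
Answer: 5*sqrt(3) ≈ 8.6602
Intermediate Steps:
x(A, y) = 5 (x(A, y) = -1*(-5) = 5)
X = 0 (X = 0*6 = 0)
sqrt(-20 + 23)*(x(7, -2) + X) = sqrt(-20 + 23)*(5 + 0) = sqrt(3)*5 = 5*sqrt(3)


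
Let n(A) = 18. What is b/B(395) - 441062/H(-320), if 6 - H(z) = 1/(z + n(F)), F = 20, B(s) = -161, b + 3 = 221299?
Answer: -3120932316/41699 ≈ -74844.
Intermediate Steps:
b = 221296 (b = -3 + 221299 = 221296)
H(z) = 6 - 1/(18 + z) (H(z) = 6 - 1/(z + 18) = 6 - 1/(18 + z))
b/B(395) - 441062/H(-320) = 221296/(-161) - 441062*(18 - 320)/(107 + 6*(-320)) = 221296*(-1/161) - 441062*(-302/(107 - 1920)) = -221296/161 - 441062/((-1/302*(-1813))) = -221296/161 - 441062/1813/302 = -221296/161 - 441062*302/1813 = -221296/161 - 133200724/1813 = -3120932316/41699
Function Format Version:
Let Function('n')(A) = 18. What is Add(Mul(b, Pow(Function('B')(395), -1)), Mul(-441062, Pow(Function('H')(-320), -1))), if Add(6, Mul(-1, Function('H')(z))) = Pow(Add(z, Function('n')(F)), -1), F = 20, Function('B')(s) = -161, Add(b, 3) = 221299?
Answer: Rational(-3120932316, 41699) ≈ -74844.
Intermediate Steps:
b = 221296 (b = Add(-3, 221299) = 221296)
Function('H')(z) = Add(6, Mul(-1, Pow(Add(18, z), -1))) (Function('H')(z) = Add(6, Mul(-1, Pow(Add(z, 18), -1))) = Add(6, Mul(-1, Pow(Add(18, z), -1))))
Add(Mul(b, Pow(Function('B')(395), -1)), Mul(-441062, Pow(Function('H')(-320), -1))) = Add(Mul(221296, Pow(-161, -1)), Mul(-441062, Pow(Mul(Pow(Add(18, -320), -1), Add(107, Mul(6, -320))), -1))) = Add(Mul(221296, Rational(-1, 161)), Mul(-441062, Pow(Mul(Pow(-302, -1), Add(107, -1920)), -1))) = Add(Rational(-221296, 161), Mul(-441062, Pow(Mul(Rational(-1, 302), -1813), -1))) = Add(Rational(-221296, 161), Mul(-441062, Pow(Rational(1813, 302), -1))) = Add(Rational(-221296, 161), Mul(-441062, Rational(302, 1813))) = Add(Rational(-221296, 161), Rational(-133200724, 1813)) = Rational(-3120932316, 41699)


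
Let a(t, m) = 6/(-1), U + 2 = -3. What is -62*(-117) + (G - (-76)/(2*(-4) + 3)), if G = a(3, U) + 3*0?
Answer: 36164/5 ≈ 7232.8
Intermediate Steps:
U = -5 (U = -2 - 3 = -5)
a(t, m) = -6 (a(t, m) = 6*(-1) = -6)
G = -6 (G = -6 + 3*0 = -6 + 0 = -6)
-62*(-117) + (G - (-76)/(2*(-4) + 3)) = -62*(-117) + (-6 - (-76)/(2*(-4) + 3)) = 7254 + (-6 - (-76)/(-8 + 3)) = 7254 + (-6 - (-76)/(-5)) = 7254 + (-6 - (-76)*(-1)/5) = 7254 + (-6 - 1*76/5) = 7254 + (-6 - 76/5) = 7254 - 106/5 = 36164/5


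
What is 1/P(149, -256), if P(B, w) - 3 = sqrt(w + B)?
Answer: 3/116 - I*sqrt(107)/116 ≈ 0.025862 - 0.089173*I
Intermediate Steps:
P(B, w) = 3 + sqrt(B + w) (P(B, w) = 3 + sqrt(w + B) = 3 + sqrt(B + w))
1/P(149, -256) = 1/(3 + sqrt(149 - 256)) = 1/(3 + sqrt(-107)) = 1/(3 + I*sqrt(107))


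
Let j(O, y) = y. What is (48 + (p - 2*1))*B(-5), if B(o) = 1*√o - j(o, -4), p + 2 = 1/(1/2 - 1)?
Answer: 168 + 42*I*√5 ≈ 168.0 + 93.915*I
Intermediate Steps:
p = -4 (p = -2 + 1/(1/2 - 1) = -2 + 1/(½ - 1) = -2 + 1/(-½) = -2 - 2 = -4)
B(o) = 4 + √o (B(o) = 1*√o - 1*(-4) = √o + 4 = 4 + √o)
(48 + (p - 2*1))*B(-5) = (48 + (-4 - 2*1))*(4 + √(-5)) = (48 + (-4 - 2))*(4 + I*√5) = (48 - 6)*(4 + I*√5) = 42*(4 + I*√5) = 168 + 42*I*√5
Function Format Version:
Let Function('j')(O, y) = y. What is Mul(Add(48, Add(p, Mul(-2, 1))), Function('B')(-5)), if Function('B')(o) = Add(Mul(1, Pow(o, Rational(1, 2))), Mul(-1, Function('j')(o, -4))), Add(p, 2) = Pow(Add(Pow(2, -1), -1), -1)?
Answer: Add(168, Mul(42, I, Pow(5, Rational(1, 2)))) ≈ Add(168.00, Mul(93.915, I))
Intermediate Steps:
p = -4 (p = Add(-2, Pow(Add(Pow(2, -1), -1), -1)) = Add(-2, Pow(Add(Rational(1, 2), -1), -1)) = Add(-2, Pow(Rational(-1, 2), -1)) = Add(-2, -2) = -4)
Function('B')(o) = Add(4, Pow(o, Rational(1, 2))) (Function('B')(o) = Add(Mul(1, Pow(o, Rational(1, 2))), Mul(-1, -4)) = Add(Pow(o, Rational(1, 2)), 4) = Add(4, Pow(o, Rational(1, 2))))
Mul(Add(48, Add(p, Mul(-2, 1))), Function('B')(-5)) = Mul(Add(48, Add(-4, Mul(-2, 1))), Add(4, Pow(-5, Rational(1, 2)))) = Mul(Add(48, Add(-4, -2)), Add(4, Mul(I, Pow(5, Rational(1, 2))))) = Mul(Add(48, -6), Add(4, Mul(I, Pow(5, Rational(1, 2))))) = Mul(42, Add(4, Mul(I, Pow(5, Rational(1, 2))))) = Add(168, Mul(42, I, Pow(5, Rational(1, 2))))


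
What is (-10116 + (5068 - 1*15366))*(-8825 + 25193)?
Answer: -334136352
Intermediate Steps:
(-10116 + (5068 - 1*15366))*(-8825 + 25193) = (-10116 + (5068 - 15366))*16368 = (-10116 - 10298)*16368 = -20414*16368 = -334136352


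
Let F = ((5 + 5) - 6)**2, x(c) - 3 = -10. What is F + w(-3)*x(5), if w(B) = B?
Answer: 37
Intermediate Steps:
x(c) = -7 (x(c) = 3 - 10 = -7)
F = 16 (F = (10 - 6)**2 = 4**2 = 16)
F + w(-3)*x(5) = 16 - 3*(-7) = 16 + 21 = 37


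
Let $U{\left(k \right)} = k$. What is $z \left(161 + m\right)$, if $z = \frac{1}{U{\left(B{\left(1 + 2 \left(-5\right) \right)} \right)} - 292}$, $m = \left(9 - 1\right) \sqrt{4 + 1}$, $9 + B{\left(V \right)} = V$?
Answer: $- \frac{161}{310} - \frac{4 \sqrt{5}}{155} \approx -0.57706$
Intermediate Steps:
$B{\left(V \right)} = -9 + V$
$m = 8 \sqrt{5} \approx 17.889$
$z = - \frac{1}{310}$ ($z = \frac{1}{\left(-9 + \left(1 + 2 \left(-5\right)\right)\right) - 292} = \frac{1}{\left(-9 + \left(1 - 10\right)\right) - 292} = \frac{1}{\left(-9 - 9\right) - 292} = \frac{1}{-18 - 292} = \frac{1}{-310} = - \frac{1}{310} \approx -0.0032258$)
$z \left(161 + m\right) = - \frac{161 + 8 \sqrt{5}}{310} = - \frac{161}{310} - \frac{4 \sqrt{5}}{155}$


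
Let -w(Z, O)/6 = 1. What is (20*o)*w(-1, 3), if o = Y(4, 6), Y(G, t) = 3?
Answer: -360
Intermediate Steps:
w(Z, O) = -6 (w(Z, O) = -6*1 = -6)
o = 3
(20*o)*w(-1, 3) = (20*3)*(-6) = 60*(-6) = -360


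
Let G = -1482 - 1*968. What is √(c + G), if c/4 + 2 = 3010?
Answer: √9582 ≈ 97.888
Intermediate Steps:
c = 12032 (c = -8 + 4*3010 = -8 + 12040 = 12032)
G = -2450 (G = -1482 - 968 = -2450)
√(c + G) = √(12032 - 2450) = √9582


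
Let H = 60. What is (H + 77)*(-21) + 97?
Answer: -2780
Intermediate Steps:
(H + 77)*(-21) + 97 = (60 + 77)*(-21) + 97 = 137*(-21) + 97 = -2877 + 97 = -2780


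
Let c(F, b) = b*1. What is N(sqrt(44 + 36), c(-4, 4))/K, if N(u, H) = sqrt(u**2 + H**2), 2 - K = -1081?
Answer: 4*sqrt(6)/1083 ≈ 0.0090471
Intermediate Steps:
K = 1083 (K = 2 - 1*(-1081) = 2 + 1081 = 1083)
c(F, b) = b
N(u, H) = sqrt(H**2 + u**2)
N(sqrt(44 + 36), c(-4, 4))/K = sqrt(4**2 + (sqrt(44 + 36))**2)/1083 = sqrt(16 + (sqrt(80))**2)*(1/1083) = sqrt(16 + (4*sqrt(5))**2)*(1/1083) = sqrt(16 + 80)*(1/1083) = sqrt(96)*(1/1083) = (4*sqrt(6))*(1/1083) = 4*sqrt(6)/1083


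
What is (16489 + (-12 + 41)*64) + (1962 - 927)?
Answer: 19380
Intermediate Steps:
(16489 + (-12 + 41)*64) + (1962 - 927) = (16489 + 29*64) + 1035 = (16489 + 1856) + 1035 = 18345 + 1035 = 19380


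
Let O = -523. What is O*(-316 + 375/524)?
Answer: 86404307/524 ≈ 1.6489e+5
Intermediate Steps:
O*(-316 + 375/524) = -523*(-316 + 375/524) = -523*(-165209/524) = 86404307/524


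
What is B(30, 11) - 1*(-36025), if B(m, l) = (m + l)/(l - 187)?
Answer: 6340359/176 ≈ 36025.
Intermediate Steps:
B(m, l) = (l + m)/(-187 + l)
B(30, 11) - 1*(-36025) = (11 + 30)/(-187 + 11) - 1*(-36025) = 41/(-176) + 36025 = -1/176*41 + 36025 = -41/176 + 36025 = 6340359/176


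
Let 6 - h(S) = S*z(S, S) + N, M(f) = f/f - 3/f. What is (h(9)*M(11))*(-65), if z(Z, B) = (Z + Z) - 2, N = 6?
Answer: 74880/11 ≈ 6807.3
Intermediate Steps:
M(f) = 1 - 3/f
z(Z, B) = -2 + 2*Z (z(Z, B) = 2*Z - 2 = -2 + 2*Z)
h(S) = -S*(-2 + 2*S) (h(S) = 6 - (S*(-2 + 2*S) + 6) = 6 - (6 + S*(-2 + 2*S)) = 6 + (-6 - S*(-2 + 2*S)) = -S*(-2 + 2*S))
(h(9)*M(11))*(-65) = ((2*9*(1 - 1*9))*((-3 + 11)/11))*(-65) = ((2*9*(1 - 9))*((1/11)*8))*(-65) = ((2*9*(-8))*(8/11))*(-65) = -144*8/11*(-65) = -1152/11*(-65) = 74880/11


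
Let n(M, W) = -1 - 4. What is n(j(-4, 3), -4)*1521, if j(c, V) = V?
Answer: -7605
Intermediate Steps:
n(M, W) = -5
n(j(-4, 3), -4)*1521 = -5*1521 = -7605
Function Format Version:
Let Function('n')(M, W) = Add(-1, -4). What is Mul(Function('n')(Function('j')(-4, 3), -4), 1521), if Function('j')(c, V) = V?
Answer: -7605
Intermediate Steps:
Function('n')(M, W) = -5
Mul(Function('n')(Function('j')(-4, 3), -4), 1521) = Mul(-5, 1521) = -7605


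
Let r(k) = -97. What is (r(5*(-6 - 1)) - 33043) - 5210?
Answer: -38350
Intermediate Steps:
(r(5*(-6 - 1)) - 33043) - 5210 = (-97 - 33043) - 5210 = -33140 - 5210 = -38350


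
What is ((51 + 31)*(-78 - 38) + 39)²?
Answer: 89737729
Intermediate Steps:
((51 + 31)*(-78 - 38) + 39)² = (82*(-116) + 39)² = (-9512 + 39)² = (-9473)² = 89737729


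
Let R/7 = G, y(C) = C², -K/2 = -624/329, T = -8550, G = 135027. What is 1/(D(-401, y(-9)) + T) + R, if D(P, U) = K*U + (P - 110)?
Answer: 2722126361080/2879981 ≈ 9.4519e+5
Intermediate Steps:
K = 1248/329 (K = -(-1248)/329 = -2*(-624/329) = 1248/329 ≈ 3.7933)
D(P, U) = -110 + P + 1248*U/329 (D(P, U) = 1248*U/329 + (P - 110) = 1248*U/329 + (-110 + P) = -110 + P + 1248*U/329)
R = 945189 (R = 7*135027 = 945189)
1/(D(-401, y(-9)) + T) + R = 1/((-110 - 401 + (1248/329)*(-9)²) - 8550) + 945189 = 1/((-110 - 401 + (1248/329)*81) - 8550) + 945189 = 1/((-110 - 401 + 101088/329) - 8550) + 945189 = 1/(-67031/329 - 8550) + 945189 = 1/(-2879981/329) + 945189 = -329/2879981 + 945189 = 2722126361080/2879981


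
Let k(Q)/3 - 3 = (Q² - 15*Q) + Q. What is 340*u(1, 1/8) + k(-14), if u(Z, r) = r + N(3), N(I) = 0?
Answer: 2455/2 ≈ 1227.5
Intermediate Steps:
k(Q) = 9 - 42*Q + 3*Q² (k(Q) = 9 + 3*((Q² - 15*Q) + Q) = 9 + 3*(Q² - 14*Q) = 9 + (-42*Q + 3*Q²) = 9 - 42*Q + 3*Q²)
u(Z, r) = r (u(Z, r) = r + 0 = r)
340*u(1, 1/8) + k(-14) = 340/8 + (9 - 42*(-14) + 3*(-14)²) = 340*(⅛) + (9 + 588 + 3*196) = 85/2 + (9 + 588 + 588) = 85/2 + 1185 = 2455/2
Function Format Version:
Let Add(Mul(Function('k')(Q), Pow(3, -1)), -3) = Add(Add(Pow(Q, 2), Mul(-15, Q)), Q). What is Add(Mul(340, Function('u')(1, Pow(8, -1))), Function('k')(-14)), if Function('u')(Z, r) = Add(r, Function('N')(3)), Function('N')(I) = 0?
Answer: Rational(2455, 2) ≈ 1227.5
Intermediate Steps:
Function('k')(Q) = Add(9, Mul(-42, Q), Mul(3, Pow(Q, 2))) (Function('k')(Q) = Add(9, Mul(3, Add(Add(Pow(Q, 2), Mul(-15, Q)), Q))) = Add(9, Mul(3, Add(Pow(Q, 2), Mul(-14, Q)))) = Add(9, Add(Mul(-42, Q), Mul(3, Pow(Q, 2)))) = Add(9, Mul(-42, Q), Mul(3, Pow(Q, 2))))
Function('u')(Z, r) = r (Function('u')(Z, r) = Add(r, 0) = r)
Add(Mul(340, Function('u')(1, Pow(8, -1))), Function('k')(-14)) = Add(Mul(340, Pow(8, -1)), Add(9, Mul(-42, -14), Mul(3, Pow(-14, 2)))) = Add(Mul(340, Rational(1, 8)), Add(9, 588, Mul(3, 196))) = Add(Rational(85, 2), Add(9, 588, 588)) = Add(Rational(85, 2), 1185) = Rational(2455, 2)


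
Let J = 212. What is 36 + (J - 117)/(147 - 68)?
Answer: 2939/79 ≈ 37.203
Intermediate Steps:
36 + (J - 117)/(147 - 68) = 36 + (212 - 117)/(147 - 68) = 36 + 95/79 = 2939/79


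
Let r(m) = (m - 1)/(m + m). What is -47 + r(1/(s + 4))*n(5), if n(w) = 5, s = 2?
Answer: -119/2 ≈ -59.500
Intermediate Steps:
r(m) = (-1 + m)/(2*m) (r(m) = (-1 + m)/((2*m)) = (-1 + m)*(1/(2*m)) = (-1 + m)/(2*m))
-47 + r(1/(s + 4))*n(5) = -47 + ((-1 + 1/(2 + 4))/(2*(1/(2 + 4))))*5 = -47 + ((-1 + 1/6)/(2*(1/6)))*5 = -47 + ((-1 + ⅙)/(2*(⅙)))*5 = -47 + ((½)*6*(-⅚))*5 = -47 - 5/2*5 = -47 - 25/2 = -119/2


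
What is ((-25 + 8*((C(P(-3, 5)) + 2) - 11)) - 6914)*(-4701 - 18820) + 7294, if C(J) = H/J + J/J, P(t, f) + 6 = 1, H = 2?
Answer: 824000621/5 ≈ 1.6480e+8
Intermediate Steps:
P(t, f) = -5 (P(t, f) = -6 + 1 = -5)
C(J) = 1 + 2/J (C(J) = 2/J + J/J = 2/J + 1 = 1 + 2/J)
((-25 + 8*((C(P(-3, 5)) + 2) - 11)) - 6914)*(-4701 - 18820) + 7294 = ((-25 + 8*(((2 - 5)/(-5) + 2) - 11)) - 6914)*(-4701 - 18820) + 7294 = ((-25 + 8*((-⅕*(-3) + 2) - 11)) - 6914)*(-23521) + 7294 = ((-25 + 8*((⅗ + 2) - 11)) - 6914)*(-23521) + 7294 = ((-25 + 8*(13/5 - 11)) - 6914)*(-23521) + 7294 = ((-25 + 8*(-42/5)) - 6914)*(-23521) + 7294 = ((-25 - 336/5) - 6914)*(-23521) + 7294 = (-461/5 - 6914)*(-23521) + 7294 = -35031/5*(-23521) + 7294 = 823964151/5 + 7294 = 824000621/5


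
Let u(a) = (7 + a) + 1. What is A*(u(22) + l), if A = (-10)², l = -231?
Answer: -20100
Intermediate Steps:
u(a) = 8 + a
A = 100
A*(u(22) + l) = 100*((8 + 22) - 231) = 100*(30 - 231) = 100*(-201) = -20100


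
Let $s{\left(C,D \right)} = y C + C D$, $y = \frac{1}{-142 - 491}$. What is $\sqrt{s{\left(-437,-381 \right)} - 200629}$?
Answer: $\frac{i \sqrt{13676040327}}{633} \approx 184.75 i$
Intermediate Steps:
$y = - \frac{1}{633}$ ($y = \frac{1}{-633} = - \frac{1}{633} \approx -0.0015798$)
$s{\left(C,D \right)} = - \frac{C}{633} + C D$
$\sqrt{s{\left(-437,-381 \right)} - 200629} = \sqrt{- 437 \left(- \frac{1}{633} - 381\right) - 200629} = \sqrt{\left(-437\right) \left(- \frac{241174}{633}\right) - 200629} = \sqrt{\frac{105393038}{633} - 200629} = \sqrt{- \frac{21605119}{633}} = \frac{i \sqrt{13676040327}}{633}$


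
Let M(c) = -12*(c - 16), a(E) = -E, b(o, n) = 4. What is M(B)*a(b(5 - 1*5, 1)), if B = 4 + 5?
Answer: -336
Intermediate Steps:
B = 9
M(c) = 192 - 12*c (M(c) = -12*(-16 + c) = 192 - 12*c)
M(B)*a(b(5 - 1*5, 1)) = (192 - 12*9)*(-1*4) = (192 - 108)*(-4) = 84*(-4) = -336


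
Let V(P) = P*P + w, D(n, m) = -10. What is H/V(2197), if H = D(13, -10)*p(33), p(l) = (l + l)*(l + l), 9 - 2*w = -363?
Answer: -8712/965399 ≈ -0.0090242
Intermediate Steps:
w = 186 (w = 9/2 - 1/2*(-363) = 9/2 + 363/2 = 186)
p(l) = 4*l**2 (p(l) = (2*l)*(2*l) = 4*l**2)
V(P) = 186 + P**2 (V(P) = P*P + 186 = P**2 + 186 = 186 + P**2)
H = -43560 (H = -40*33**2 = -40*1089 = -10*4356 = -43560)
H/V(2197) = -43560/(186 + 2197**2) = -43560/(186 + 4826809) = -43560/4826995 = -43560*1/4826995 = -8712/965399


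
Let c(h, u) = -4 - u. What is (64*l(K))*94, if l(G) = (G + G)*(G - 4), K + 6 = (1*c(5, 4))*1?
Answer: 3032064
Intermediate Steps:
K = -14 (K = -6 + (1*(-4 - 1*4))*1 = -6 + (1*(-4 - 4))*1 = -6 + (1*(-8))*1 = -6 - 8*1 = -6 - 8 = -14)
l(G) = 2*G*(-4 + G) (l(G) = (2*G)*(-4 + G) = 2*G*(-4 + G))
(64*l(K))*94 = (64*(2*(-14)*(-4 - 14)))*94 = (64*(2*(-14)*(-18)))*94 = (64*504)*94 = 32256*94 = 3032064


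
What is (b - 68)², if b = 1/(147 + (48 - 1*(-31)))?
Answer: 236144689/51076 ≈ 4623.4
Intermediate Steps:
b = 1/226 (b = 1/(147 + (48 + 31)) = 1/(147 + 79) = 1/226 ≈ 0.0044248)
(b - 68)² = (1/226 - 68)² = (-15367/226)² = 236144689/51076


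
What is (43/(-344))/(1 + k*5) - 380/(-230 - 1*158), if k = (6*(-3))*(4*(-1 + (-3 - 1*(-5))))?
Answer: 272937/278584 ≈ 0.97973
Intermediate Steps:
k = -72 (k = -72*(-1 + (-3 + 5)) = -72*(-1 + 2) = -72 ≈ -72.000)
(43/(-344))/(1 + k*5) - 380/(-230 - 1*158) = (43/(-344))/(1 - 72*5) - 380/(-230 - 1*158) = (43*(-1/344))/(1 - 360) - 380/(-230 - 158) = -⅛/(-359) - 380/(-388) = -⅛*(-1/359) - 380*(-1/388) = 1/2872 + 95/97 = 272937/278584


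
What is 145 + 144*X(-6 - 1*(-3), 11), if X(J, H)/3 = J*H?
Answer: -14111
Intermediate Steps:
X(J, H) = 3*H*J (X(J, H) = 3*(J*H) = 3*(H*J) = 3*H*J)
145 + 144*X(-6 - 1*(-3), 11) = 145 + 144*(3*11*(-6 - 1*(-3))) = 145 + 144*(3*11*(-6 + 3)) = 145 + 144*(3*11*(-3)) = 145 + 144*(-99) = 145 - 14256 = -14111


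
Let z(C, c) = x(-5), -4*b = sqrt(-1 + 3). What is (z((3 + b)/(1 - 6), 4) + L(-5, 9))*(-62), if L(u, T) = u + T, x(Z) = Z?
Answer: 62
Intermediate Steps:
b = -sqrt(2)/4 (b = -sqrt(-1 + 3)/4 = -sqrt(2)/4 ≈ -0.35355)
z(C, c) = -5
L(u, T) = T + u
(z((3 + b)/(1 - 6), 4) + L(-5, 9))*(-62) = (-5 + (9 - 5))*(-62) = (-5 + 4)*(-62) = -1*(-62) = 62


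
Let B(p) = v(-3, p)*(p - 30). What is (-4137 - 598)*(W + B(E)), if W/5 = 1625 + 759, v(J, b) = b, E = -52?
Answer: -76631240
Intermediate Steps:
W = 11920 (W = 5*(1625 + 759) = 5*2384 = 11920)
B(p) = p*(-30 + p) (B(p) = p*(p - 30) = p*(-30 + p))
(-4137 - 598)*(W + B(E)) = (-4137 - 598)*(11920 - 52*(-30 - 52)) = -4735*(11920 - 52*(-82)) = -4735*(11920 + 4264) = -4735*16184 = -76631240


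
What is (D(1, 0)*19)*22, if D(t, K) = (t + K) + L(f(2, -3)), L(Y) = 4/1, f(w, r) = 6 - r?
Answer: 2090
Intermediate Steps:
L(Y) = 4 (L(Y) = 4*1 = 4)
D(t, K) = 4 + K + t (D(t, K) = (t + K) + 4 = (K + t) + 4 = 4 + K + t)
(D(1, 0)*19)*22 = ((4 + 0 + 1)*19)*22 = (5*19)*22 = 95*22 = 2090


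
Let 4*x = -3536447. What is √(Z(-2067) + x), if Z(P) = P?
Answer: I*√3544715/2 ≈ 941.37*I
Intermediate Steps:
x = -3536447/4 (x = (¼)*(-3536447) = -3536447/4 ≈ -8.8411e+5)
√(Z(-2067) + x) = √(-2067 - 3536447/4) = √(-3544715/4) = I*√3544715/2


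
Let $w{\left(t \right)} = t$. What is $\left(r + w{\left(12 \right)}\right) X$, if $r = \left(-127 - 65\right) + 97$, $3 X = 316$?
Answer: $- \frac{26228}{3} \approx -8742.7$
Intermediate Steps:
$X = \frac{316}{3}$ ($X = \frac{1}{3} \cdot 316 = \frac{316}{3} \approx 105.33$)
$r = -95$ ($r = -192 + 97 = -95$)
$\left(r + w{\left(12 \right)}\right) X = \left(-95 + 12\right) \frac{316}{3} = \left(-83\right) \frac{316}{3} = - \frac{26228}{3}$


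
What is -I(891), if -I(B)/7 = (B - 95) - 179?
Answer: 4319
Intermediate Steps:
I(B) = 1918 - 7*B (I(B) = -7*((B - 95) - 179) = -7*((-95 + B) - 179) = -7*(-274 + B) = 1918 - 7*B)
-I(891) = -(1918 - 7*891) = -(1918 - 6237) = -1*(-4319) = 4319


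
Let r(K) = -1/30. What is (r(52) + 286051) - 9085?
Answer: 8308979/30 ≈ 2.7697e+5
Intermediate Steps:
r(K) = -1/30 (r(K) = -1*1/30 = -1/30)
(r(52) + 286051) - 9085 = (-1/30 + 286051) - 9085 = 8581529/30 - 9085 = 8308979/30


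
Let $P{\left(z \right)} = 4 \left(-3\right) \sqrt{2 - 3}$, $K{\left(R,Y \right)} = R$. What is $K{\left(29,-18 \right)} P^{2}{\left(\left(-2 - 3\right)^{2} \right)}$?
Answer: $-4176$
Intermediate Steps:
$P{\left(z \right)} = - 12 i$ ($P{\left(z \right)} = - 12 \sqrt{-1} = - 12 i$)
$K{\left(29,-18 \right)} P^{2}{\left(\left(-2 - 3\right)^{2} \right)} = 29 \left(- 12 i\right)^{2} = 29 \left(-144\right) = -4176$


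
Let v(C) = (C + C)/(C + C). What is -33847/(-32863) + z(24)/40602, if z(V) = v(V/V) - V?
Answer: 1373500045/1334303526 ≈ 1.0294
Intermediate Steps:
v(C) = 1 (v(C) = (2*C)/((2*C)) = (2*C)*(1/(2*C)) = 1)
z(V) = 1 - V
-33847/(-32863) + z(24)/40602 = -33847/(-32863) + (1 - 1*24)/40602 = -33847*(-1/32863) + (1 - 24)*(1/40602) = 33847/32863 - 23*1/40602 = 33847/32863 - 23/40602 = 1373500045/1334303526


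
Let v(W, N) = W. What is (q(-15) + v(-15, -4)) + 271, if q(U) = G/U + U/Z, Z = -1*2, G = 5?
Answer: 1579/6 ≈ 263.17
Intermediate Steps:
Z = -2
q(U) = 5/U - U/2 (q(U) = 5/U + U/(-2) = 5/U + U*(-½) = 5/U - U/2)
(q(-15) + v(-15, -4)) + 271 = ((5/(-15) - ½*(-15)) - 15) + 271 = ((5*(-1/15) + 15/2) - 15) + 271 = ((-⅓ + 15/2) - 15) + 271 = (43/6 - 15) + 271 = -47/6 + 271 = 1579/6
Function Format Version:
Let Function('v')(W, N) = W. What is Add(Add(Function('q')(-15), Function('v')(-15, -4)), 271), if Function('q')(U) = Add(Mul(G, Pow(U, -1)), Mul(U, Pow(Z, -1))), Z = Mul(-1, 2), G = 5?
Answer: Rational(1579, 6) ≈ 263.17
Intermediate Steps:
Z = -2
Function('q')(U) = Add(Mul(5, Pow(U, -1)), Mul(Rational(-1, 2), U)) (Function('q')(U) = Add(Mul(5, Pow(U, -1)), Mul(U, Pow(-2, -1))) = Add(Mul(5, Pow(U, -1)), Mul(U, Rational(-1, 2))) = Add(Mul(5, Pow(U, -1)), Mul(Rational(-1, 2), U)))
Add(Add(Function('q')(-15), Function('v')(-15, -4)), 271) = Add(Add(Add(Mul(5, Pow(-15, -1)), Mul(Rational(-1, 2), -15)), -15), 271) = Add(Add(Add(Mul(5, Rational(-1, 15)), Rational(15, 2)), -15), 271) = Add(Add(Add(Rational(-1, 3), Rational(15, 2)), -15), 271) = Add(Add(Rational(43, 6), -15), 271) = Add(Rational(-47, 6), 271) = Rational(1579, 6)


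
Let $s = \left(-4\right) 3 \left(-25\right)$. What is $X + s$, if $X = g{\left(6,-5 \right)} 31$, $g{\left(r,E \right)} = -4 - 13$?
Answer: $-227$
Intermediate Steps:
$s = 300$ ($s = \left(-12\right) \left(-25\right) = 300$)
$g{\left(r,E \right)} = -17$ ($g{\left(r,E \right)} = -4 - 13 = -17$)
$X = -527$ ($X = \left(-17\right) 31 = -527$)
$X + s = -527 + 300 = -227$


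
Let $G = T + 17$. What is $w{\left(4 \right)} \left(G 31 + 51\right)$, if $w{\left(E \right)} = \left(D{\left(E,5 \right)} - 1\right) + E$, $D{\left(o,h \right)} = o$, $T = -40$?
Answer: $-4634$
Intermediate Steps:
$G = -23$ ($G = -40 + 17 = -23$)
$w{\left(E \right)} = -1 + 2 E$ ($w{\left(E \right)} = \left(E - 1\right) + E = \left(-1 + E\right) + E = -1 + 2 E$)
$w{\left(4 \right)} \left(G 31 + 51\right) = \left(-1 + 2 \cdot 4\right) \left(\left(-23\right) 31 + 51\right) = \left(-1 + 8\right) \left(-713 + 51\right) = 7 \left(-662\right) = -4634$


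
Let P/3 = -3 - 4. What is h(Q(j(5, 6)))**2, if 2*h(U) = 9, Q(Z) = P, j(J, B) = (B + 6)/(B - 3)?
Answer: 81/4 ≈ 20.250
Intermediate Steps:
P = -21 (P = 3*(-3 - 4) = 3*(-7) = -21)
j(J, B) = (6 + B)/(-3 + B)
Q(Z) = -21
h(U) = 9/2 (h(U) = (1/2)*9 = 9/2)
h(Q(j(5, 6)))**2 = (9/2)**2 = 81/4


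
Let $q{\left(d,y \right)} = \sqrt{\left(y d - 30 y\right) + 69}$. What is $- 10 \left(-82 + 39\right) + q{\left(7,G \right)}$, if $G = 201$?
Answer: $430 + 3 i \sqrt{506} \approx 430.0 + 67.483 i$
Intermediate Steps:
$q{\left(d,y \right)} = \sqrt{69 - 30 y + d y}$ ($q{\left(d,y \right)} = \sqrt{\left(d y - 30 y\right) + 69} = \sqrt{\left(- 30 y + d y\right) + 69} = \sqrt{69 - 30 y + d y}$)
$- 10 \left(-82 + 39\right) + q{\left(7,G \right)} = - 10 \left(-82 + 39\right) + \sqrt{69 - 6030 + 7 \cdot 201} = \left(-10\right) \left(-43\right) + \sqrt{69 - 6030 + 1407} = 430 + \sqrt{-4554} = 430 + 3 i \sqrt{506}$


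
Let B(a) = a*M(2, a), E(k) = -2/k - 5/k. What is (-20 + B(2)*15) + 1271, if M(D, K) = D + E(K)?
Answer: 1206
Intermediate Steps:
E(k) = -7/k
M(D, K) = D - 7/K
B(a) = a*(2 - 7/a)
(-20 + B(2)*15) + 1271 = (-20 + (-7 + 2*2)*15) + 1271 = (-20 + (-7 + 4)*15) + 1271 = (-20 - 3*15) + 1271 = (-20 - 45) + 1271 = -65 + 1271 = 1206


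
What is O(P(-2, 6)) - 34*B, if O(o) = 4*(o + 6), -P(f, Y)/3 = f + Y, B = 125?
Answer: -4274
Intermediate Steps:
P(f, Y) = -3*Y - 3*f (P(f, Y) = -3*(f + Y) = -3*(Y + f) = -3*Y - 3*f)
O(o) = 24 + 4*o (O(o) = 4*(6 + o) = 24 + 4*o)
O(P(-2, 6)) - 34*B = (24 + 4*(-3*6 - 3*(-2))) - 34*125 = (24 + 4*(-18 + 6)) - 4250 = (24 + 4*(-12)) - 4250 = (24 - 48) - 4250 = -24 - 4250 = -4274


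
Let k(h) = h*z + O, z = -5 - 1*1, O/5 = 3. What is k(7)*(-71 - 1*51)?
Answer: 3294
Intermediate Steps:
O = 15 (O = 5*3 = 15)
z = -6 (z = -5 - 1 = -6)
k(h) = 15 - 6*h (k(h) = h*(-6) + 15 = -6*h + 15 = 15 - 6*h)
k(7)*(-71 - 1*51) = (15 - 6*7)*(-71 - 1*51) = (15 - 42)*(-71 - 51) = -27*(-122) = 3294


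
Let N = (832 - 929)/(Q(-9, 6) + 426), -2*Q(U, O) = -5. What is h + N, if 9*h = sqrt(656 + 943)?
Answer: -194/857 + sqrt(1599)/9 ≈ 4.2167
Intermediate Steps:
h = sqrt(1599)/9 (h = sqrt(656 + 943)/9 = sqrt(1599)/9 ≈ 4.4431)
Q(U, O) = 5/2 (Q(U, O) = -1/2*(-5) = 5/2)
N = -194/857 (N = (832 - 929)/(5/2 + 426) = -97/857/2 = -97*2/857 = -194/857 ≈ -0.22637)
h + N = sqrt(1599)/9 - 194/857 = -194/857 + sqrt(1599)/9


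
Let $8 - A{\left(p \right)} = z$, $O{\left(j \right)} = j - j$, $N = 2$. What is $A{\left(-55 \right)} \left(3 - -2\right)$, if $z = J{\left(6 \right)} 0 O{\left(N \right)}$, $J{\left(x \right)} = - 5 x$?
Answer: $40$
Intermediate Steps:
$O{\left(j \right)} = 0$
$z = 0$ ($z = \left(-5\right) 6 \cdot 0 \cdot 0 = \left(-30\right) 0 \cdot 0 = 0 \cdot 0 = 0$)
$A{\left(p \right)} = 8$ ($A{\left(p \right)} = 8 - 0 = 8 + 0 = 8$)
$A{\left(-55 \right)} \left(3 - -2\right) = 8 \left(3 - -2\right) = 8 \left(3 + 2\right) = 8 \cdot 5 = 40$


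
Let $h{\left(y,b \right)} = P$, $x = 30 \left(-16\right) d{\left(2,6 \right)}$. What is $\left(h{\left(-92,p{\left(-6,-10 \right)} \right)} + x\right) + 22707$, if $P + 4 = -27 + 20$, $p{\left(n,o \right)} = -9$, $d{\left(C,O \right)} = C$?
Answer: $21736$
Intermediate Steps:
$P = -11$ ($P = -4 + \left(-27 + 20\right) = -4 - 7 = -11$)
$x = -960$ ($x = 30 \left(-16\right) 2 = \left(-480\right) 2 = -960$)
$h{\left(y,b \right)} = -11$
$\left(h{\left(-92,p{\left(-6,-10 \right)} \right)} + x\right) + 22707 = \left(-11 - 960\right) + 22707 = -971 + 22707 = 21736$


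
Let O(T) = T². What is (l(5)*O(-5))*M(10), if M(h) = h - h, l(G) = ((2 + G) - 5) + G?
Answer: 0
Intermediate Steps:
l(G) = -3 + 2*G (l(G) = (-3 + G) + G = -3 + 2*G)
M(h) = 0
(l(5)*O(-5))*M(10) = ((-3 + 2*5)*(-5)²)*0 = ((-3 + 10)*25)*0 = (7*25)*0 = 175*0 = 0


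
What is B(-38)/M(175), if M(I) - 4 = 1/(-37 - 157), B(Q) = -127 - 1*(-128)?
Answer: 194/775 ≈ 0.25032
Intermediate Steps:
B(Q) = 1 (B(Q) = -127 + 128 = 1)
M(I) = 775/194 (M(I) = 4 + 1/(-37 - 157) = 4 + 1/(-194) = 4 - 1/194 = 775/194)
B(-38)/M(175) = 1/(775/194) = 1*(194/775) = 194/775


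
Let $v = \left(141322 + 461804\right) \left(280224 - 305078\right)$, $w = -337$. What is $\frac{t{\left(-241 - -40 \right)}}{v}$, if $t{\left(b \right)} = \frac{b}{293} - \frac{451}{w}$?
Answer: $- \frac{32203}{740068416276282} \approx -4.3514 \cdot 10^{-11}$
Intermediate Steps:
$v = -14990093604$ ($v = 603126 \left(-24854\right) = -14990093604$)
$t{\left(b \right)} = \frac{451}{337} + \frac{b}{293}$ ($t{\left(b \right)} = \frac{b}{293} - \frac{451}{-337} = b \frac{1}{293} - - \frac{451}{337} = \frac{b}{293} + \frac{451}{337} = \frac{451}{337} + \frac{b}{293}$)
$\frac{t{\left(-241 - -40 \right)}}{v} = \frac{\frac{451}{337} + \frac{-241 - -40}{293}}{-14990093604} = \left(\frac{451}{337} + \frac{-241 + 40}{293}\right) \left(- \frac{1}{14990093604}\right) = \left(\frac{451}{337} + \frac{1}{293} \left(-201\right)\right) \left(- \frac{1}{14990093604}\right) = \left(\frac{451}{337} - \frac{201}{293}\right) \left(- \frac{1}{14990093604}\right) = \frac{64406}{98741} \left(- \frac{1}{14990093604}\right) = - \frac{32203}{740068416276282}$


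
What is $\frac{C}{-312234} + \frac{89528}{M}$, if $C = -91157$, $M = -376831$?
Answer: $\frac{492084455}{9050726958} \approx 0.05437$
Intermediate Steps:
$\frac{C}{-312234} + \frac{89528}{M} = - \frac{91157}{-312234} + \frac{89528}{-376831} = \left(-91157\right) \left(- \frac{1}{312234}\right) + 89528 \left(- \frac{1}{376831}\right) = \frac{91157}{312234} - \frac{89528}{376831} = \frac{492084455}{9050726958}$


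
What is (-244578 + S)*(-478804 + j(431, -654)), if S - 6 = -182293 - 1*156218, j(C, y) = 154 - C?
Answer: 279343986723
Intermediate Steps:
S = -338505 (S = 6 + (-182293 - 1*156218) = 6 + (-182293 - 156218) = 6 - 338511 = -338505)
(-244578 + S)*(-478804 + j(431, -654)) = (-244578 - 338505)*(-478804 + (154 - 1*431)) = -583083*(-478804 + (154 - 431)) = -583083*(-478804 - 277) = -583083*(-479081) = 279343986723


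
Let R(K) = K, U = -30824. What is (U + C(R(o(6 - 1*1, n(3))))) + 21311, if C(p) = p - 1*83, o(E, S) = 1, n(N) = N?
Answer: -9595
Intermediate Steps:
C(p) = -83 + p (C(p) = p - 83 = -83 + p)
(U + C(R(o(6 - 1*1, n(3))))) + 21311 = (-30824 + (-83 + 1)) + 21311 = (-30824 - 82) + 21311 = -30906 + 21311 = -9595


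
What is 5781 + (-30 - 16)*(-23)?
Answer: 6839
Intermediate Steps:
5781 + (-30 - 16)*(-23) = 5781 - 46*(-23) = 5781 + 1058 = 6839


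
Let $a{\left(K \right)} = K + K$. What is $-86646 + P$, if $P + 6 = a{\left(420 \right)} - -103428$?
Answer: $17616$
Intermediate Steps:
$a{\left(K \right)} = 2 K$
$P = 104262$ ($P = -6 + \left(2 \cdot 420 - -103428\right) = -6 + \left(840 + 103428\right) = -6 + 104268 = 104262$)
$-86646 + P = -86646 + 104262 = 17616$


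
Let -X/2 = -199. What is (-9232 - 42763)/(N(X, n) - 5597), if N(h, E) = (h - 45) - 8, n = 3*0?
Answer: 51995/5252 ≈ 9.9000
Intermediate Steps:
n = 0
X = 398 (X = -2*(-199) = 398)
N(h, E) = -53 + h (N(h, E) = (-45 + h) - 8 = -53 + h)
(-9232 - 42763)/(N(X, n) - 5597) = (-9232 - 42763)/((-53 + 398) - 5597) = -51995/(345 - 5597) = -51995/(-5252) = -51995*(-1/5252) = 51995/5252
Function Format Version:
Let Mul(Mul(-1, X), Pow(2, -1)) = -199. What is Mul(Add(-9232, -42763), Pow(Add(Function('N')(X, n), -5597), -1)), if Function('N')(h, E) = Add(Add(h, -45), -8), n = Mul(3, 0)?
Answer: Rational(51995, 5252) ≈ 9.9000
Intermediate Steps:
n = 0
X = 398 (X = Mul(-2, -199) = 398)
Function('N')(h, E) = Add(-53, h) (Function('N')(h, E) = Add(Add(-45, h), -8) = Add(-53, h))
Mul(Add(-9232, -42763), Pow(Add(Function('N')(X, n), -5597), -1)) = Mul(Add(-9232, -42763), Pow(Add(Add(-53, 398), -5597), -1)) = Mul(-51995, Pow(Add(345, -5597), -1)) = Mul(-51995, Pow(-5252, -1)) = Mul(-51995, Rational(-1, 5252)) = Rational(51995, 5252)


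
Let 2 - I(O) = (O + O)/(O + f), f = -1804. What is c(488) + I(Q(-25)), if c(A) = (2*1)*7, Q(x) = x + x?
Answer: 14782/927 ≈ 15.946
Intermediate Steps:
Q(x) = 2*x
I(O) = 2 - 2*O/(-1804 + O) (I(O) = 2 - (O + O)/(O - 1804) = 2 - 2*O/(-1804 + O))
c(A) = 14 (c(A) = 2*7 = 14)
c(488) + I(Q(-25)) = 14 - 3608/(-1804 + 2*(-25)) = 14 - 3608/(-1804 - 50) = 14 - 3608/(-1854) = 14 - 3608*(-1/1854) = 14 + 1804/927 = 14782/927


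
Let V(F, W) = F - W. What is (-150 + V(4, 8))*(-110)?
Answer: 16940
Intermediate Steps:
(-150 + V(4, 8))*(-110) = (-150 + (4 - 1*8))*(-110) = (-150 + (4 - 8))*(-110) = (-150 - 4)*(-110) = -154*(-110) = 16940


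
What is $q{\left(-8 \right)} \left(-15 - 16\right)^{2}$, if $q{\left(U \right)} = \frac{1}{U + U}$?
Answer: $- \frac{961}{16} \approx -60.063$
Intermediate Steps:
$q{\left(U \right)} = \frac{1}{2 U}$
$q{\left(-8 \right)} \left(-15 - 16\right)^{2} = \frac{1}{2 \left(-8\right)} \left(-15 - 16\right)^{2} = \frac{1}{2} \left(- \frac{1}{8}\right) \left(-31\right)^{2} = \left(- \frac{1}{16}\right) 961 = - \frac{961}{16}$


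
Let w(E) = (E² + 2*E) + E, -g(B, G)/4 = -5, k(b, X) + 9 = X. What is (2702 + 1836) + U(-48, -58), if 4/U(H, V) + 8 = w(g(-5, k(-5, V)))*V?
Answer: 30277535/6672 ≈ 4538.0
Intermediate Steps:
k(b, X) = -9 + X
g(B, G) = 20 (g(B, G) = -4*(-5) = 20)
w(E) = E² + 3*E
U(H, V) = 4/(-8 + 460*V) (U(H, V) = 4/(-8 + (20*(3 + 20))*V) = 4/(-8 + (20*23)*V) = 4/(-8 + 460*V))
(2702 + 1836) + U(-48, -58) = (2702 + 1836) + 1/(-2 + 115*(-58)) = 4538 + 1/(-2 - 6670) = 4538 + 1/(-6672) = 4538 - 1/6672 = 30277535/6672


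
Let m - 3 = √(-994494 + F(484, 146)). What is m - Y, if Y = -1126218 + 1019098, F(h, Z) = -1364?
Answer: 107123 + I*√995858 ≈ 1.0712e+5 + 997.93*I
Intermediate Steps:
Y = -107120
m = 3 + I*√995858 (m = 3 + √(-994494 - 1364) = 3 + √(-995858) = 3 + I*√995858 ≈ 3.0 + 997.93*I)
m - Y = (3 + I*√995858) - 1*(-107120) = (3 + I*√995858) + 107120 = 107123 + I*√995858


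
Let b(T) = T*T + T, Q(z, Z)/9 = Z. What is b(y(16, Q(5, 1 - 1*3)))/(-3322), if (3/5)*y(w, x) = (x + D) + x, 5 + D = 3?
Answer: -1615/1359 ≈ -1.1884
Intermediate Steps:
D = -2 (D = -5 + 3 = -2)
Q(z, Z) = 9*Z
y(w, x) = -10/3 + 10*x/3 (y(w, x) = 5*((x - 2) + x)/3 = 5*((-2 + x) + x)/3 = 5*(-2 + 2*x)/3 = -10/3 + 10*x/3)
b(T) = T + T² (b(T) = T² + T = T + T²)
b(y(16, Q(5, 1 - 1*3)))/(-3322) = ((-10/3 + 10*(9*(1 - 1*3))/3)*(1 + (-10/3 + 10*(9*(1 - 1*3))/3)))/(-3322) = ((-10/3 + 10*(9*(1 - 3))/3)*(1 + (-10/3 + 10*(9*(1 - 3))/3)))*(-1/3322) = ((-10/3 + 10*(9*(-2))/3)*(1 + (-10/3 + 10*(9*(-2))/3)))*(-1/3322) = ((-10/3 + (10/3)*(-18))*(1 + (-10/3 + (10/3)*(-18))))*(-1/3322) = ((-10/3 - 60)*(1 + (-10/3 - 60)))*(-1/3322) = -190*(1 - 190/3)/3*(-1/3322) = -190/3*(-187/3)*(-1/3322) = (35530/9)*(-1/3322) = -1615/1359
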